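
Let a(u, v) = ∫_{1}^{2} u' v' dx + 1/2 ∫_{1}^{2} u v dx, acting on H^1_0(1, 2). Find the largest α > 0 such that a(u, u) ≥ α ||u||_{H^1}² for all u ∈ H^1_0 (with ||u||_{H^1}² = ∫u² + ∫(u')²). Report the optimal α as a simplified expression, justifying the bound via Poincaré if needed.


α = (1/2 + π^2)/(1 + π^2)

Coercivity of a(·,·) on H^1_0(1, 2) means a(u, u) ≥ α ||u||_{H^1}² for every u ∈ H^1_0.
The interval has length L = 1, and Poincaré/coercivity depend only on L. Here a(u, u) = ∫(u')² + (1/2)·∫u².
Here 0 < c = 1/2 < 1. The condition a(u,u) ≥ α||u||_{H^1}² reads (1−α)∫(u')² ≥ (α−c)∫u². Any admissible α is ≤ 1 (rapidly oscillating u have ∫u²/∫(u')² → 0), and α = 1 would force 0 ≥ (1−c)∫u², impossible since c < 1; so 1−α > 0. By the sharp Poincaré inequality on H^1_0 of an interval of length L, ∫(u')² ≥ (π/L)²∫u² with equality for the first sine mode sin(π(x−x₀)/L) (x₀ the left endpoint), so the inequality holds for all u iff (1−α)(π/L)² ≥ α − c, i.e. α ≤ ((π/L)² + c)/((π/L)² + 1) = (1 + c(L/π)²)/(1 + (L/π)²). With (π/L)² = π^2 and c = 1/2, the largest admissible constant is α = ((π/L)² + c)/((π/L)² + 1).
Simplifying, α = (1/2 + π^2)/(1 + π^2).


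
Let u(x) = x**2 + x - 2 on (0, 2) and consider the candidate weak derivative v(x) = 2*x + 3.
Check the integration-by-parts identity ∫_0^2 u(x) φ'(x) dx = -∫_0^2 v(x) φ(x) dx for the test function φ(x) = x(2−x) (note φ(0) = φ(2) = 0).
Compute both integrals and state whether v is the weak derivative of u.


LHS = -4, RHS = -20/3. No, v is not the weak derivative of u.

u(x) = x**2 + x - 2, classical derivative u'(x) = 2*x + 1.
φ(x) = x(2−x), so φ'(x) = 2 - 2*x.
Note φ(0) = φ(2) = 0, so the boundary term u·φ vanishes.
LHS = ∫_0^2 u(x) φ'(x) dx = ∫_0^2 (-2*x^3 + 6*x - 4) dx. Term by term:
  ∫_0^2 -2*x^3 dx = -8;  ∫_0^2 6*x dx = 12;  ∫_0^2 -4 dx = -8.
Sum: -8 + 12 − 8 = -4.
So LHS = -4.
∫_0^2 v(x) φ(x) dx = ∫_0^2 (-2*x^3 + x^2 + 6*x) dx. Term by term:
  ∫_0^2 -2*x^3 dx = -8;  ∫_0^2 x^2 dx = 8/3;  ∫_0^2 6*x dx = 12.
Sum: -8 + 8/3 + 12 = 20/3.
So RHS = -∫_0^2 v(x) φ(x) dx = -20/3.
LHS − RHS = 8/3 ≠ 0, so the identity fails.
(For a valid weak derivative the identity must hold for EVERY test function, in particular this one. The failure shows v is NOT the weak derivative of u.)
Correct weak derivative would be u'(x) = 2*x + 1.


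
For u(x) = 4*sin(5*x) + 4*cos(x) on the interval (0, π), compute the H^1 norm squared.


||u||_{H^1(0,π)}^2 = 224*π

u'(x) = -4*sin(x) + 20*cos(5*x).
Expand u² and (u')² and integrate term by term on (0, π), using: for integers n ≥ 1, ∫_0^π sin²(nx) dx = ∫_0^π cos²(nx) dx = π/2; for n ≠ n', ∫_0^π sin(nx)sin(n'x) dx = ∫_0^π cos(nx)cos(n'x) dx = 0; and by product-to-sum, ∫_0^π sin(nx)cos(n'x) dx = ½∫_0^π [sin((n+n')x) + sin((n−n')x)] dx, which is 0 when n+n' is even and 2n/(n²−n'²) when n+n' is odd (it need not vanish on (0, π)).
  u² squared terms: (4)²·∫cos(x)² dx = 16·π/2 = 8*π;  (4)²·∫sin(5x)² dx = 16·π/2 = 8*π.
  u² cross terms: 2·(4)·(4)·∫cos(x)·sin(5x) dx = 32·(0) = 0.
  So ∫_0^π u² dx = 8*π + 8*π + 0 = 16*π.
  (u')² squared terms: (-4)²·∫sin(x)² dx = 16·π/2 = 8*π;  (20)²·∫cos(5x)² dx = 400·π/2 = 200*π.
  (u')² cross terms: 2·(-4)·(20)·∫sin(x)·cos(5x) dx = -160·(0) = 0.
  So ∫_0^π (u')² dx = 8*π + 200*π + 0 = 208*π.
||u||_{H^1}^2 = (16*π) + (208*π) = 224*π.


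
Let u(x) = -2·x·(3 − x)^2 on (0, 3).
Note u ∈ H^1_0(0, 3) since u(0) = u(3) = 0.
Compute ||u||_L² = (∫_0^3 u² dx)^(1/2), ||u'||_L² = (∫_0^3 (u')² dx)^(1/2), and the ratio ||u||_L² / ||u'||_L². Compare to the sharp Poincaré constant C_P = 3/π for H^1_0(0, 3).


||u||_L² / ||u'||_L² = 3*sqrt(14)/14 < C_P = 3/π.

u(x) = -2·x·(3 − x)^2, so u'(x) = 6*(1 - x)*(x - 3).
u(x) = -2·x·(3 − x)^2 vanishes at x = 0 and x = 3, so u ∈ H^1_0(0, 3). Differentiate via the product rule and integrate the resulting polynomials term by term.
  ∫_0^3 u² dx = ∫_0^3 (4*x^6 - 48*x^5 + 216*x^4 - 432*x^3 + 324*x^2) dx. Term by term:
    ∫_0^3 4*x^6 dx = 8748/7;  ∫_0^3 -48*x^5 dx = -5832;  ∫_0^3 216*x^4 dx = 52488/5;
    ∫_0^3 -432*x^3 dx = -8748;  ∫_0^3 324*x^2 dx = 2916.
  Sum: 8748/7 − 5832 + 52488/5 − 8748 + 2916 = 2916/35.
  ∫_0^3 (u')² dx = ∫_0^3 (36*x^4 - 288*x^3 + 792*x^2 - 864*x + 324) dx. Term by term:
    ∫_0^3 36*x^4 dx = 8748/5;  ∫_0^3 -288*x^3 dx = -5832;  ∫_0^3 792*x^2 dx = 7128;
    ∫_0^3 -864*x dx = -3888;  ∫_0^3 324 dx = 972.
  Sum: 8748/5 − 5832 + 7128 − 3888 + 972 = 648/5.
∫_0^3 u² dx = 2916/35, so ||u||_L² = 54*sqrt(35)/35.
∫_0^3 (u')² dx = 648/5, so ||u'||_L² = 18*sqrt(10)/5.
Ratio ||u||_L² / ||u'||_L² = 3*sqrt(14)/14.
Sharp Poincaré constant on H^1_0(0, 3) is C_P = L/π = 3/π, achieved by sin(π/3·x).
A polynomial bump cannot attain the sharp Poincaré constant (only the first sine eigenfunction does), so the ratio is strictly less than C_P, consistent with ||u||_L² ≤ C_P ||u'||_L².


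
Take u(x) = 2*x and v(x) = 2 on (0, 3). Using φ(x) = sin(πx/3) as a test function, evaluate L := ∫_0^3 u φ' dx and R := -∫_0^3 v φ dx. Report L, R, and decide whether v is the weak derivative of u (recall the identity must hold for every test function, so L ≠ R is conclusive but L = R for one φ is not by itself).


LHS = -12/π, RHS = -12/π. Yes, v = u' weakly.

u(x) = 2*x, classical derivative u'(x) = 2.
φ(x) = sin(πx/3), so φ'(x) = π*cos(π*x/3)/3.
Note φ(0) = φ(3) = 0, so the boundary term u·φ vanishes.
LHS = ∫_0^3 u(x) φ'(x) dx = ∫_0^3 (2*π*x*cos(π*x/3)/3) dx. Term by term:
  ∫_0^3 2*π*x*cos(π*x/3)/3 dx = -12/π.
So LHS = -12/π.
∫_0^3 v(x) φ(x) dx = ∫_0^3 (2*sin(π*x/3)) dx. Term by term:
  ∫_0^3 2*sin(π*x/3) dx = 12/π.
So RHS = -∫_0^3 v(x) φ(x) dx = -12/π.
LHS = RHS, so the identity holds for this test φ.
Moreover u is smooth here and v(x) = u'(x) = 2 pointwise, so the identity holds for every test function. Hence v is the weak derivative of u.


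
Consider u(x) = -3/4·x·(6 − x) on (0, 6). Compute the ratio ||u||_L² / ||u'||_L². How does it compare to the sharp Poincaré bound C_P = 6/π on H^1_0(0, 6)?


||u||_L² / ||u'||_L² = 3*sqrt(10)/5 < C_P = 6/π.

u(x) = -3/4·x·(6 − x), so u'(x) = 3*x/2 - 9/2.
u(x) = -3/4·x·(6 − x) vanishes at x = 0 and x = 6, so u ∈ H^1_0(0, 6). Differentiate via the product rule and integrate the resulting polynomials term by term.
  ∫_0^6 u² dx = ∫_0^6 (9*x^4/16 - 27*x^3/4 + 81*x^2/4) dx. Term by term:
    ∫_0^6 9*x^4/16 dx = 4374/5;  ∫_0^6 -27*x^3/4 dx = -2187;  ∫_0^6 81*x^2/4 dx = 1458.
  Sum: 4374/5 − 2187 + 1458 = 729/5.
  ∫_0^6 (u')² dx = ∫_0^6 (9*x^2/4 - 27*x/2 + 81/4) dx. Term by term:
    ∫_0^6 9*x^2/4 dx = 162;  ∫_0^6 -27*x/2 dx = -243;  ∫_0^6 81/4 dx = 243/2.
  Sum: 162 − 243 + 243/2 = 81/2.
∫_0^6 u² dx = 729/5, so ||u||_L² = 27*sqrt(5)/5.
∫_0^6 (u')² dx = 81/2, so ||u'||_L² = 9*sqrt(2)/2.
Ratio ||u||_L² / ||u'||_L² = 3*sqrt(10)/5.
Sharp Poincaré constant on H^1_0(0, 6) is C_P = L/π = 6/π, achieved by sin(π/6·x).
A polynomial bump cannot attain the sharp Poincaré constant (only the first sine eigenfunction does), so the ratio is strictly less than C_P, consistent with ||u||_L² ≤ C_P ||u'||_L².


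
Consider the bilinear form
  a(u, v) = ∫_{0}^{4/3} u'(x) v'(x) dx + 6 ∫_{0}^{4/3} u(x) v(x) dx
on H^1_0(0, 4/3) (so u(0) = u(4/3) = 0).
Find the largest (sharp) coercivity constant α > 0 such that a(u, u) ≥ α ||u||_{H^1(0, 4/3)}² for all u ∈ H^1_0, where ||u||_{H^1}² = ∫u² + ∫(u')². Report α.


α = 1

Coercivity of a(·,·) on H^1_0(0, 4/3) means a(u, u) ≥ α ||u||_{H^1}² for every u ∈ H^1_0.
The interval has length L = 4/3, and Poincaré/coercivity depend only on L. Here a(u, u) = ∫(u')² + (6)·∫u².
Here c = 6 ≥ 1, so a(u,u) = ∫(u')² + c∫u² ≥ ∫(u')² + ∫u² = ||u||_{H^1}², i.e. α = 1 works. No larger α is possible: a(u,u) ≥ α||u||_{H^1}² means (1−α)∫(u')² ≥ (α−c)∫u², and for the modes u_n = sin(nπ(x−x₀)/L) (x₀ the left endpoint) one has ∫u_n²/∫(u_n')² = (L/(nπ))² → 0, so a(u_n,u_n)/||u_n||_{H^1}² → 1. Hence the optimal constant is α = 1.
Therefore α = 1.


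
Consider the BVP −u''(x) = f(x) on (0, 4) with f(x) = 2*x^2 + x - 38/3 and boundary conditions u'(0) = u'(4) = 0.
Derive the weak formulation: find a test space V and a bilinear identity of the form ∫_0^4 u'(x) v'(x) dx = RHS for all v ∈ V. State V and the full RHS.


V = H^1(0, 4) (no boundary constraint on v; u is determined up to an additive constant); weak form: ∫_0^4 u'v' dx = ∫_0^4 (2*x^2 + x - 38/3) v dx for all v ∈ V.

Multiply both sides by a test function v and integrate from 0 to 4:
  ∫_0^4 −u''(x) v(x) dx = ∫_0^4 f(x) v(x) dx.
Integrate the LHS by parts once:
  ∫_0^4 −u'' v dx = −[u'(x) v(x)]_0^4 + ∫_0^4 u'(x) v'(x) dx.
Thus ∫_0^4 u'(x) v'(x) dx = ∫_0^4 f(x) v(x) dx + [u'(x) v(x)]_0^4.
Choose V so that boundary terms are either known or forced to vanish.
u has homogeneous Neumann: u'(0) = u'(4) = 0. So [u' v]_0^4 = 0·v(4) − 0·v(0) = 0 for any v; take V = H^1(0, 4).
Weak formulation: find u (satisfying any essential BC) such that ∫_0^4 u'(x) v'(x) dx = ∫_0^4 f v dx for all v ∈ V (homogeneous Neumann, so boundary terms vanish).
Substituting f(x) = 2*x^2 + x - 38/3, the right-hand side is ∫_0^4 (2*x^2 + x - 38/3) v dx.
Compatibility check (pure Neumann): taking v ≡ 1 ∈ V gives 0 = ∫_0^4 f dx + (0) − (0), i.e. ∫_0^4 f dx must equal u'(0) − u'(4) = 0. Indeed ∫_0^4 (2*x^2 + x - 38/3) dx = 0, so the data are compatible. The solution is then unique only up to an additive constant (fix it e.g. by requiring ∫_0^4 u dx = 0).


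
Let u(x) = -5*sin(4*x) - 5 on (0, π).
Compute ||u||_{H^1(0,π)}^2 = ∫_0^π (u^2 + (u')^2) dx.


||u||_{H^1(0,π)}^2 = 475*π/2

u'(x) = -20*cos(4*x).
Expand u² and (u')² and integrate term by term on (0, π), using: for integers n ≥ 1, ∫_0^π sin²(nx) dx = ∫_0^π cos²(nx) dx = π/2; for n ≠ n', ∫_0^π sin(nx)sin(n'x) dx = ∫_0^π cos(nx)cos(n'x) dx = 0; and by product-to-sum, ∫_0^π sin(nx)cos(n'x) dx = ½∫_0^π [sin((n+n')x) + sin((n−n')x)] dx, which is 0 when n+n' is even and 2n/(n²−n'²) when n+n' is odd (it need not vanish on (0, π)). For the constant mode: ∫_0^π 1 dx = π, ∫_0^π cos(nx) dx = 0, ∫_0^π sin(nx) dx = (1−(−1)^n)/n.
  u² squared terms: (-5)²·∫1 dx = 25·π = 25*π;  (-5)²·∫sin(4x)² dx = 25·π/2 = 25*π/2.
  u² cross terms: 2·(-5)·(-5)·∫1·sin(4x) dx = 50·(0) = 0.
  So ∫_0^π u² dx = 25*π + 25*π/2 + 0 = 75*π/2.
  (u')² squared terms: (-20)²·∫cos(4x)² dx = 400·π/2 = 200*π.
  So ∫_0^π (u')² dx = 200*π.
||u||_{H^1}^2 = (75*π/2) + (200*π) = 475*π/2.


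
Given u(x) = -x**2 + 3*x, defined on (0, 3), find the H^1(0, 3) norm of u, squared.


||u||_{H^1}^2 = 171/10

The H^1 norm (squared) on an interval (0, L) is
  ||u||_{H^1}^2 = ∫_0^L u(x)^2 dx + ∫_0^L u'(x)^2 dx.
Compute u'(x) = 3 - 2*x.
Then u(x)^2 = x**4 - 6*x**3 + 9*x**2 and u'(x)^2 = 4*x**2 - 12*x + 9.
Integrate each monomial from 0 to 3 using ∫_0^3 c·x^n dx = c·3^(n+1)/(n+1):
  ∫_0^3 u(x)^2 dx = ∫_0^3 (x^4 - 6*x^3 + 9*x^2) dx. Term by term:
    ∫_0^3 x^4 dx = 243/5;  ∫_0^3 -6*x^3 dx = -243/2;  ∫_0^3 9*x^2 dx = 81.
  Sum: 243/5 − 243/2 + 81 = 81/10.
  ∫_0^3 u'(x)^2 dx = ∫_0^3 (4*x^2 - 12*x + 9) dx. Term by term:
    ∫_0^3 4*x^2 dx = 36;  ∫_0^3 -12*x dx = -54;  ∫_0^3 9 dx = 27.
  Sum: 36 − 54 + 27 = 9.
Adding: ||u||_{H^1}^2 = 81/10 + 9 = 171/10.


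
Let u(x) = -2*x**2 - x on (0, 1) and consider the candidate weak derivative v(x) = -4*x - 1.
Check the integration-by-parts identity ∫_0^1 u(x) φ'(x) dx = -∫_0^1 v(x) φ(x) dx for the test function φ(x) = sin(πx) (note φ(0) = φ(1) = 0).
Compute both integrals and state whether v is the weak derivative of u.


LHS = 6/π, RHS = 6/π. Yes, v = u' weakly.

u(x) = -2*x**2 - x, classical derivative u'(x) = -4*x - 1.
φ(x) = sin(πx), so φ'(x) = π*cos(π*x).
Note φ(0) = φ(1) = 0, so the boundary term u·φ vanishes.
LHS = ∫_0^1 u(x) φ'(x) dx = ∫_0^1 (-2*π*x^2*cos(π*x) - π*x*cos(π*x)) dx. Term by term:
  ∫_0^1 -π*x*cos(π*x) dx = 2/π;  ∫_0^1 -2*π*x^2*cos(π*x) dx = 4/π.
Sum: 2/π + 4/π = 6/π.
So LHS = 6/π.
∫_0^1 v(x) φ(x) dx = ∫_0^1 (-4*x*sin(π*x) - sin(π*x)) dx. Term by term:
  ∫_0^1 -sin(π*x) dx = -2/π;  ∫_0^1 -4*x*sin(π*x) dx = -4/π.
Sum: -2/π − 4/π = -6/π.
So RHS = -∫_0^1 v(x) φ(x) dx = 6/π.
LHS = RHS, so the identity holds for this test φ.
Moreover u is smooth here and v(x) = u'(x) = -4*x - 1 pointwise, so the identity holds for every test function. Hence v is the weak derivative of u.


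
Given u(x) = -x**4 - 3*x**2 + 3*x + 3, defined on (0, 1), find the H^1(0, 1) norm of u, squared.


||u||_{H^1}^2 = 12571/630

The H^1 norm (squared) on an interval (0, L) is
  ||u||_{H^1}^2 = ∫_0^L u(x)^2 dx + ∫_0^L u'(x)^2 dx.
Compute u'(x) = -4*x**3 - 6*x + 3.
Then u(x)^2 = x**8 + 6*x**6 - 6*x**5 + 3*x**4 - 18*x**3 - 9*x**2 + 18*x + 9 and u'(x)^2 = 16*x**6 + 48*x**4 - 24*x**3 + 36*x**2 - 36*x + 9.
Integrate each monomial from 0 to 1 using ∫_0^1 c·x^n dx = c·1^(n+1)/(n+1):
  ∫_0^1 u(x)^2 dx = ∫_0^1 (x^8 + 6*x^6 - 6*x^5 + 3*x^4 - 18*x^3 - 9*x^2 + 18*x + 9) dx. Term by term:
    ∫_0^1 x^8 dx = 1/9;  ∫_0^1 6*x^6 dx = 6/7;  ∫_0^1 -6*x^5 dx = -1;
    ∫_0^1 3*x^4 dx = 3/5;  ∫_0^1 -18*x^3 dx = -9/2;  ∫_0^1 -9*x^2 dx = -3;
    ∫_0^1 18*x dx = 9;  ∫_0^1 9 dx = 9.
  Sum: 1/9 + 6/7 − 1 + 3/5 − 9/2 − 3 + 9 + 9 = 6973/630.
  ∫_0^1 u'(x)^2 dx = ∫_0^1 (16*x^6 + 48*x^4 - 24*x^3 + 36*x^2 - 36*x + 9) dx. Term by term:
    ∫_0^1 16*x^6 dx = 16/7;  ∫_0^1 48*x^4 dx = 48/5;  ∫_0^1 -24*x^3 dx = -6;
    ∫_0^1 36*x^2 dx = 12;  ∫_0^1 -36*x dx = -18;  ∫_0^1 9 dx = 9.
  Sum: 16/7 + 48/5 − 6 + 12 − 18 + 9 = 311/35.
Adding: ||u||_{H^1}^2 = 6973/630 + 311/35 = 12571/630.


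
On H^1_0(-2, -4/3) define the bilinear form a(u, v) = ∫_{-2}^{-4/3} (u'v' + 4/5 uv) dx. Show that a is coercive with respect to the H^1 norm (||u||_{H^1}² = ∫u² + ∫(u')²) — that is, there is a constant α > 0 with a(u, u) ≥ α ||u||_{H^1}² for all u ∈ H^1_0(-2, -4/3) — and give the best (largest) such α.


α = (16 + 45*π^2)/(5*(4 + 9*π^2))

Coercivity of a(·,·) on H^1_0(-2, -4/3) means a(u, u) ≥ α ||u||_{H^1}² for every u ∈ H^1_0.
The interval has length L = 2/3, and Poincaré/coercivity depend only on L. Here a(u, u) = ∫(u')² + (4/5)·∫u².
Here 0 < c = 4/5 < 1. The condition a(u,u) ≥ α||u||_{H^1}² reads (1−α)∫(u')² ≥ (α−c)∫u². Any admissible α is ≤ 1 (rapidly oscillating u have ∫u²/∫(u')² → 0), and α = 1 would force 0 ≥ (1−c)∫u², impossible since c < 1; so 1−α > 0. By the sharp Poincaré inequality on H^1_0 of an interval of length L, ∫(u')² ≥ (π/L)²∫u² with equality for the first sine mode sin(π(x−x₀)/L) (x₀ the left endpoint), so the inequality holds for all u iff (1−α)(π/L)² ≥ α − c, i.e. α ≤ ((π/L)² + c)/((π/L)² + 1) = (1 + c(L/π)²)/(1 + (L/π)²). With (π/L)² = 9*π^2/4 and c = 4/5, the largest admissible constant is α = ((π/L)² + c)/((π/L)² + 1).
Simplifying, α = (16 + 45*π^2)/(5*(4 + 9*π^2)).


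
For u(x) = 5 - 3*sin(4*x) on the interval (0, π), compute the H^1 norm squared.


||u||_{H^1(0,π)}^2 = 203*π/2

u'(x) = -12*cos(4*x).
Expand u² and (u')² and integrate term by term on (0, π), using: for integers n ≥ 1, ∫_0^π sin²(nx) dx = ∫_0^π cos²(nx) dx = π/2; for n ≠ n', ∫_0^π sin(nx)sin(n'x) dx = ∫_0^π cos(nx)cos(n'x) dx = 0; and by product-to-sum, ∫_0^π sin(nx)cos(n'x) dx = ½∫_0^π [sin((n+n')x) + sin((n−n')x)] dx, which is 0 when n+n' is even and 2n/(n²−n'²) when n+n' is odd (it need not vanish on (0, π)). For the constant mode: ∫_0^π 1 dx = π, ∫_0^π cos(nx) dx = 0, ∫_0^π sin(nx) dx = (1−(−1)^n)/n.
  u² squared terms: (5)²·∫1 dx = 25·π = 25*π;  (-3)²·∫sin(4x)² dx = 9·π/2 = 9*π/2.
  u² cross terms: 2·(5)·(-3)·∫1·sin(4x) dx = -30·(0) = 0.
  So ∫_0^π u² dx = 25*π + 9*π/2 + 0 = 59*π/2.
  (u')² squared terms: (-12)²·∫cos(4x)² dx = 144·π/2 = 72*π.
  So ∫_0^π (u')² dx = 72*π.
||u||_{H^1}^2 = (59*π/2) + (72*π) = 203*π/2.


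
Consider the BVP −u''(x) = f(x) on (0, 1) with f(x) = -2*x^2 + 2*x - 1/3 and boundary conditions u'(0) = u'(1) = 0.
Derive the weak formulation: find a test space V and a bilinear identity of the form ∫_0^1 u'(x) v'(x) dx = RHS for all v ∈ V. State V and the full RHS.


V = H^1(0, 1) (no boundary constraint on v; u is determined up to an additive constant); weak form: ∫_0^1 u'v' dx = ∫_0^1 (-2*x^2 + 2*x - 1/3) v dx for all v ∈ V.

Multiply both sides by a test function v and integrate from 0 to 1:
  ∫_0^1 −u''(x) v(x) dx = ∫_0^1 f(x) v(x) dx.
Integrate the LHS by parts once:
  ∫_0^1 −u'' v dx = −[u'(x) v(x)]_0^1 + ∫_0^1 u'(x) v'(x) dx.
Thus ∫_0^1 u'(x) v'(x) dx = ∫_0^1 f(x) v(x) dx + [u'(x) v(x)]_0^1.
Choose V so that boundary terms are either known or forced to vanish.
u has homogeneous Neumann: u'(0) = u'(1) = 0. So [u' v]_0^1 = 0·v(1) − 0·v(0) = 0 for any v; take V = H^1(0, 1).
Weak formulation: find u (satisfying any essential BC) such that ∫_0^1 u'(x) v'(x) dx = ∫_0^1 f v dx for all v ∈ V (homogeneous Neumann, so boundary terms vanish).
Substituting f(x) = -2*x^2 + 2*x - 1/3, the right-hand side is ∫_0^1 (-2*x^2 + 2*x - 1/3) v dx.
Compatibility check (pure Neumann): taking v ≡ 1 ∈ V gives 0 = ∫_0^1 f dx + (0) − (0), i.e. ∫_0^1 f dx must equal u'(0) − u'(1) = 0. Indeed ∫_0^1 (-2*x^2 + 2*x - 1/3) dx = 0, so the data are compatible. The solution is then unique only up to an additive constant (fix it e.g. by requiring ∫_0^1 u dx = 0).


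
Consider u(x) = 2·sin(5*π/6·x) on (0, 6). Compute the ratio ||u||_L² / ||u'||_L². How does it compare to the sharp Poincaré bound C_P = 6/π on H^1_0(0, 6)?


||u||_L² / ||u'||_L² = 6/(5*π) < C_P = 6/π.

u(x) = 2·sin(5*π/6·x), so u'(x) = 5*π*cos(5*π*x/6)/3.
Writing u(x) = A·sin(kπx/L) with A = 2 and k = 5, use ∫_0^L sin²(kπx/L) dx = L/2 and ∫_0^L cos²(kπx/L) dx = L/2.
u² = 4·sin²(5*π/6·x) and (u')² = 25*π^2/9·cos²(5*π/6·x), and each of sin², cos² integrates to L/2 = 3 over (0, 6).
∫_0^6 u² dx = 12, so ||u||_L² = 2*sqrt(3).
∫_0^6 (u')² dx = 25*π^2/3, so ||u'||_L² = 5*sqrt(3)*π/3.
Ratio ||u||_L² / ||u'||_L² = 6/(5*π).
Sharp Poincaré constant on H^1_0(0, 6) is C_P = L/π = 6/π, achieved by sin(π/6·x).
This is the k = 5 harmonic; the ratio L/(kπ) is strictly less than C_P = L/π, consistent with the sharp inequality ||u||_L² ≤ C_P ||u'||_L².


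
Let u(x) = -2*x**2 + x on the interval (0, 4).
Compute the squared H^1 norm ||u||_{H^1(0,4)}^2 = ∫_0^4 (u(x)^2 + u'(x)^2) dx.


||u||_{H^1}^2 = 12988/15

The H^1 norm (squared) on an interval (0, L) is
  ||u||_{H^1}^2 = ∫_0^L u(x)^2 dx + ∫_0^L u'(x)^2 dx.
Compute u'(x) = 1 - 4*x.
Then u(x)^2 = 4*x**4 - 4*x**3 + x**2 and u'(x)^2 = 16*x**2 - 8*x + 1.
Integrate each monomial from 0 to 4 using ∫_0^4 c·x^n dx = c·4^(n+1)/(n+1):
  ∫_0^4 u(x)^2 dx = ∫_0^4 (4*x^4 - 4*x^3 + x^2) dx. Term by term:
    ∫_0^4 4*x^4 dx = 4096/5;  ∫_0^4 -4*x^3 dx = -256;  ∫_0^4 x^2 dx = 64/3.
  Sum: 4096/5 − 256 + 64/3 = 8768/15.
  ∫_0^4 u'(x)^2 dx = ∫_0^4 (16*x^2 - 8*x + 1) dx. Term by term:
    ∫_0^4 16*x^2 dx = 1024/3;  ∫_0^4 -8*x dx = -64;  ∫_0^4 1 dx = 4.
  Sum: 1024/3 − 64 + 4 = 844/3.
Adding: ||u||_{H^1}^2 = 8768/15 + 844/3 = 12988/15.


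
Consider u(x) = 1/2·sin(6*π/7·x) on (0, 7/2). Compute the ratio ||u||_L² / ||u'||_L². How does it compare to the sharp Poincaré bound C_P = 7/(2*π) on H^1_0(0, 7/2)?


||u||_L² / ||u'||_L² = 7/(6*π) < C_P = 7/(2*π).

u(x) = 1/2·sin(6*π/7·x), so u'(x) = 3*π*cos(6*π*x/7)/7.
Writing u(x) = A·sin(kπx/L) with A = 1/2 and k = 3, use ∫_0^L sin²(kπx/L) dx = L/2 and ∫_0^L cos²(kπx/L) dx = L/2.
u² = 1/4·sin²(6*π/7·x) and (u')² = 9*π^2/49·cos²(6*π/7·x), and each of sin², cos² integrates to L/2 = 7/4 over (0, 7/2).
∫_0^7/2 u² dx = 7/16, so ||u||_L² = sqrt(7)/4.
∫_0^7/2 (u')² dx = 9*π^2/28, so ||u'||_L² = 3*sqrt(7)*π/14.
Ratio ||u||_L² / ||u'||_L² = 7/(6*π).
Sharp Poincaré constant on H^1_0(0, 7/2) is C_P = L/π = 7/(2*π), achieved by sin(2*π/7·x).
This is the k = 3 harmonic; the ratio L/(kπ) is strictly less than C_P = L/π, consistent with the sharp inequality ||u||_L² ≤ C_P ||u'||_L².


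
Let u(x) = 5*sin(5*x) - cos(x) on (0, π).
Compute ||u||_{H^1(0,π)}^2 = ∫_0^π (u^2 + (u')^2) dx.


||u||_{H^1(0,π)}^2 = 326*π

u'(x) = sin(x) + 25*cos(5*x).
Expand u² and (u')² and integrate term by term on (0, π), using: for integers n ≥ 1, ∫_0^π sin²(nx) dx = ∫_0^π cos²(nx) dx = π/2; for n ≠ n', ∫_0^π sin(nx)sin(n'x) dx = ∫_0^π cos(nx)cos(n'x) dx = 0; and by product-to-sum, ∫_0^π sin(nx)cos(n'x) dx = ½∫_0^π [sin((n+n')x) + sin((n−n')x)] dx, which is 0 when n+n' is even and 2n/(n²−n'²) when n+n' is odd (it need not vanish on (0, π)).
  u² squared terms: (-1)²·∫cos(x)² dx = 1·π/2 = π/2;  (5)²·∫sin(5x)² dx = 25·π/2 = 25*π/2.
  u² cross terms: 2·(-1)·(5)·∫cos(x)·sin(5x) dx = -10·(0) = 0.
  So ∫_0^π u² dx = π/2 + 25*π/2 + 0 = 13*π.
  (u')² squared terms: (25)²·∫cos(5x)² dx = 625·π/2 = 625*π/2;  (1)²·∫sin(x)² dx = 1·π/2 = π/2.
  (u')² cross terms: 2·(25)·(1)·∫cos(5x)·sin(x) dx = 50·(0) = 0.
  So ∫_0^π (u')² dx = 625*π/2 + π/2 + 0 = 313*π.
||u||_{H^1}^2 = (13*π) + (313*π) = 326*π.


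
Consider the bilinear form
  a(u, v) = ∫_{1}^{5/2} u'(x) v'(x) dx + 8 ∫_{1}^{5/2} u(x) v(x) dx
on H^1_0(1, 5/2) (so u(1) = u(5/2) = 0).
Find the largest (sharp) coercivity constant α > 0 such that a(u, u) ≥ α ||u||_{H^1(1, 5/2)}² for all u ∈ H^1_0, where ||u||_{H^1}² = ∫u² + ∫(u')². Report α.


α = 1

Coercivity of a(·,·) on H^1_0(1, 5/2) means a(u, u) ≥ α ||u||_{H^1}² for every u ∈ H^1_0.
The interval has length L = 3/2, and Poincaré/coercivity depend only on L. Here a(u, u) = ∫(u')² + (8)·∫u².
Here c = 8 ≥ 1, so a(u,u) = ∫(u')² + c∫u² ≥ ∫(u')² + ∫u² = ||u||_{H^1}², i.e. α = 1 works. No larger α is possible: a(u,u) ≥ α||u||_{H^1}² means (1−α)∫(u')² ≥ (α−c)∫u², and for the modes u_n = sin(nπ(x−x₀)/L) (x₀ the left endpoint) one has ∫u_n²/∫(u_n')² = (L/(nπ))² → 0, so a(u_n,u_n)/||u_n||_{H^1}² → 1. Hence the optimal constant is α = 1.
Therefore α = 1.


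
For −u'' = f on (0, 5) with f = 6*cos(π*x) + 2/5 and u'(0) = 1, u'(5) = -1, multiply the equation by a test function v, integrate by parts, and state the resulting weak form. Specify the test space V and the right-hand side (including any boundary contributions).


V = H^1(0, 5) (v unrestricted at boundary; u is determined up to an additive constant); weak form: ∫_0^5 u'v' dx = ∫_0^5 (6*cos(π*x) + 2/5) v dx − v(5) − v(0) for all v ∈ V.

Multiply both sides by a test function v and integrate from 0 to 5:
  ∫_0^5 −u''(x) v(x) dx = ∫_0^5 f(x) v(x) dx.
Integrate the LHS by parts once:
  ∫_0^5 −u'' v dx = −[u'(x) v(x)]_0^5 + ∫_0^5 u'(x) v'(x) dx.
Thus ∫_0^5 u'(x) v'(x) dx = ∫_0^5 f(x) v(x) dx + [u'(x) v(x)]_0^5.
Choose V so that boundary terms are either known or forced to vanish.
u has inhomogeneous Neumann u'(0) = 1, u'(5) = -1. [u' v]_0^5 = (-1)·v(5) − (1)·v(0) = − v(5) − v(0). Take V = H^1(0, 5); boundary term becomes part of RHS.
Weak formulation: find u (satisfying any essential BC) such that ∫_0^5 u'(x) v'(x) dx = ∫_0^5 f v dx − v(5) − v(0) for all v ∈ V (Neumann data are natural BCs: they enter the RHS as boundary terms).
Substituting f(x) = 6*cos(π*x) + 2/5, the right-hand side is ∫_0^5 (6*cos(π*x) + 2/5) v dx − v(5) − v(0).
Compatibility check (pure Neumann): taking v ≡ 1 ∈ V gives 0 = ∫_0^5 f dx + (-1) − (1), i.e. ∫_0^5 f dx must equal u'(0) − u'(5) = 2. Indeed ∫_0^5 (6*cos(π*x) + 2/5) dx = 2, so the data are compatible. The solution is then unique only up to an additive constant (fix it e.g. by requiring ∫_0^5 u dx = 0).


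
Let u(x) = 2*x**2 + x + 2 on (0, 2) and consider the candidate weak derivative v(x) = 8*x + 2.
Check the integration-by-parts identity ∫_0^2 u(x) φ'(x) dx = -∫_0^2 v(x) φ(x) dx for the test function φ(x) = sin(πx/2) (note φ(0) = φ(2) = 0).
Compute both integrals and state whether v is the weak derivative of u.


LHS = -20/π, RHS = -40/π. No, v is not the weak derivative of u.

u(x) = 2*x**2 + x + 2, classical derivative u'(x) = 4*x + 1.
φ(x) = sin(πx/2), so φ'(x) = π*cos(π*x/2)/2.
Note φ(0) = φ(2) = 0, so the boundary term u·φ vanishes.
LHS = ∫_0^2 u(x) φ'(x) dx = ∫_0^2 (π*x^2*cos(π*x/2) + π*x*cos(π*x/2)/2 + π*cos(π*x/2)) dx. Term by term:
  ∫_0^2 π*cos(π*x/2) dx = 0;  ∫_0^2 π*x^2*cos(π*x/2) dx = -16/π;  ∫_0^2 π*x*cos(π*x/2)/2 dx = -4/π.
Sum: 0 − 16/π − 4/π = -20/π.
So LHS = -20/π.
∫_0^2 v(x) φ(x) dx = ∫_0^2 (8*x*sin(π*x/2) + 2*sin(π*x/2)) dx. Term by term:
  ∫_0^2 2*sin(π*x/2) dx = 8/π;  ∫_0^2 8*x*sin(π*x/2) dx = 32/π.
Sum: 8/π + 32/π = 40/π.
So RHS = -∫_0^2 v(x) φ(x) dx = -40/π.
LHS − RHS = 20/π ≠ 0, so the identity fails.
(For a valid weak derivative the identity must hold for EVERY test function, in particular this one. The failure shows v is NOT the weak derivative of u.)
Correct weak derivative would be u'(x) = 4*x + 1.


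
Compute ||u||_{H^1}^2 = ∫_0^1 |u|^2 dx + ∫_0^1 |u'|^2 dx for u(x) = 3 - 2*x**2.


||u||_{H^1}^2 = 167/15

The H^1 norm (squared) on an interval (0, L) is
  ||u||_{H^1}^2 = ∫_0^L u(x)^2 dx + ∫_0^L u'(x)^2 dx.
Compute u'(x) = -4*x.
Then u(x)^2 = 4*x**4 - 12*x**2 + 9 and u'(x)^2 = 16*x**2.
Integrate each monomial from 0 to 1 using ∫_0^1 c·x^n dx = c·1^(n+1)/(n+1):
  ∫_0^1 u(x)^2 dx = ∫_0^1 (4*x^4 - 12*x^2 + 9) dx. Term by term:
    ∫_0^1 4*x^4 dx = 4/5;  ∫_0^1 -12*x^2 dx = -4;  ∫_0^1 9 dx = 9.
  Sum: 4/5 − 4 + 9 = 29/5.
  ∫_0^1 u'(x)^2 dx = ∫_0^1 (16*x^2) dx. Term by term:
    ∫_0^1 16*x^2 dx = 16/3.
Adding: ||u||_{H^1}^2 = 29/5 + 16/3 = 167/15.


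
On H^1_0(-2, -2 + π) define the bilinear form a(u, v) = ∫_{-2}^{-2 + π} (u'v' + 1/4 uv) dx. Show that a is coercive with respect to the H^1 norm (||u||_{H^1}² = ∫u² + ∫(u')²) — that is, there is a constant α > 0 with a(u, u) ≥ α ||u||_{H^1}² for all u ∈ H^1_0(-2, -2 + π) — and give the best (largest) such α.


α = 5/8

Coercivity of a(·,·) on H^1_0(-2, -2 + π) means a(u, u) ≥ α ||u||_{H^1}² for every u ∈ H^1_0.
The interval has length L = π, and Poincaré/coercivity depend only on L. Here a(u, u) = ∫(u')² + (1/4)·∫u².
Here 0 < c = 1/4 < 1. The condition a(u,u) ≥ α||u||_{H^1}² reads (1−α)∫(u')² ≥ (α−c)∫u². Any admissible α is ≤ 1 (rapidly oscillating u have ∫u²/∫(u')² → 0), and α = 1 would force 0 ≥ (1−c)∫u², impossible since c < 1; so 1−α > 0. By the sharp Poincaré inequality on H^1_0 of an interval of length L, ∫(u')² ≥ (π/L)²∫u² with equality for the first sine mode sin(π(x−x₀)/L) (x₀ the left endpoint), so the inequality holds for all u iff (1−α)(π/L)² ≥ α − c, i.e. α ≤ ((π/L)² + c)/((π/L)² + 1) = (1 + c(L/π)²)/(1 + (L/π)²). With (π/L)² = 1 and c = 1/4, the largest admissible constant is α = ((π/L)² + c)/((π/L)² + 1).
Simplifying, α = 5/8.


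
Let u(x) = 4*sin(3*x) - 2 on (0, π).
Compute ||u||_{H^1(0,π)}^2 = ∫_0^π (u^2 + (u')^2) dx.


||u||_{H^1(0,π)}^2 = -32/3 + 84*π

u'(x) = 12*cos(3*x).
Expand u² and (u')² and integrate term by term on (0, π), using: for integers n ≥ 1, ∫_0^π sin²(nx) dx = ∫_0^π cos²(nx) dx = π/2; for n ≠ n', ∫_0^π sin(nx)sin(n'x) dx = ∫_0^π cos(nx)cos(n'x) dx = 0; and by product-to-sum, ∫_0^π sin(nx)cos(n'x) dx = ½∫_0^π [sin((n+n')x) + sin((n−n')x)] dx, which is 0 when n+n' is even and 2n/(n²−n'²) when n+n' is odd (it need not vanish on (0, π)). For the constant mode: ∫_0^π 1 dx = π, ∫_0^π cos(nx) dx = 0, ∫_0^π sin(nx) dx = (1−(−1)^n)/n.
  u² squared terms: (-2)²·∫1 dx = 4·π = 4*π;  (4)²·∫sin(3x)² dx = 16·π/2 = 8*π.
  u² cross terms: 2·(-2)·(4)·∫1·sin(3x) dx = -16·(2/3) = -32/3.
  So ∫_0^π u² dx = 4*π + 8*π − 32/3 = -32/3 + 12*π.
  (u')² squared terms: (12)²·∫cos(3x)² dx = 144·π/2 = 72*π.
  So ∫_0^π (u')² dx = 72*π.
||u||_{H^1}^2 = (-32/3 + 12*π) + (72*π) = -32/3 + 84*π.


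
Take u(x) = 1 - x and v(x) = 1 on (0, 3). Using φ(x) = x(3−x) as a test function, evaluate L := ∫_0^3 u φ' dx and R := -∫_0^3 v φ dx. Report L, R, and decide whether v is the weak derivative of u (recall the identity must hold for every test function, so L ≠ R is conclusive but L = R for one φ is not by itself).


LHS = 9/2, RHS = -9/2. No, v is not the weak derivative of u.

u(x) = 1 - x, classical derivative u'(x) = -1.
φ(x) = x(3−x), so φ'(x) = 3 - 2*x.
Note φ(0) = φ(3) = 0, so the boundary term u·φ vanishes.
LHS = ∫_0^3 u(x) φ'(x) dx = ∫_0^3 (2*x^2 - 5*x + 3) dx. Term by term:
  ∫_0^3 2*x^2 dx = 18;  ∫_0^3 -5*x dx = -45/2;  ∫_0^3 3 dx = 9.
Sum: 18 − 45/2 + 9 = 9/2.
So LHS = 9/2.
∫_0^3 v(x) φ(x) dx = ∫_0^3 (-x^2 + 3*x) dx. Term by term:
  ∫_0^3 -x^2 dx = -9;  ∫_0^3 3*x dx = 27/2.
Sum: -9 + 27/2 = 9/2.
So RHS = -∫_0^3 v(x) φ(x) dx = -9/2.
LHS − RHS = 9 ≠ 0, so the identity fails.
(For a valid weak derivative the identity must hold for EVERY test function, in particular this one. The failure shows v is NOT the weak derivative of u.)
Correct weak derivative would be u'(x) = -1.


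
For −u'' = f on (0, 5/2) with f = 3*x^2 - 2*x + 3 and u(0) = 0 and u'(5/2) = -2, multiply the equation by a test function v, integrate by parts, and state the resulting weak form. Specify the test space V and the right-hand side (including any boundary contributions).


V = {v ∈ H^1(0, 5/2) : v(0) = 0} (test functions vanish at x = 0 where u is specified); weak form: ∫_0^5/2 u'v' dx = ∫_0^5/2 (3*x^2 - 2*x + 3) v dx − 2·v(5/2) for all v ∈ V.

Multiply both sides by a test function v and integrate from 0 to 5/2:
  ∫_0^5/2 −u''(x) v(x) dx = ∫_0^5/2 f(x) v(x) dx.
Integrate the LHS by parts once:
  ∫_0^5/2 −u'' v dx = −[u'(x) v(x)]_0^5/2 + ∫_0^5/2 u'(x) v'(x) dx.
Thus ∫_0^5/2 u'(x) v'(x) dx = ∫_0^5/2 f(x) v(x) dx + [u'(x) v(x)]_0^5/2.
Choose V so that boundary terms are either known or forced to vanish.
Mixed BC: u(0) = 0 (Dirichlet) and u'(5/2) = -2 (Neumann). Define V = {v ∈ H^1(0, 5/2) : v(0) = 0}. Then [u' v]_0^5/2 = u'(5/2)·v(5/2) − u'(0)·0 = − 2·v(5/2).
Weak formulation: find u (satisfying any essential BC) such that ∫_0^5/2 u'(x) v'(x) dx = ∫_0^5/2 f v dx − 2·v(5/2) for all v ∈ V (Dirichlet at 0 absorbed into V; Neumann datum at x = 5/2 contributes the boundary term).
Substituting f(x) = 3*x^2 - 2*x + 3, the right-hand side is ∫_0^5/2 (3*x^2 - 2*x + 3) v dx − 2·v(5/2).


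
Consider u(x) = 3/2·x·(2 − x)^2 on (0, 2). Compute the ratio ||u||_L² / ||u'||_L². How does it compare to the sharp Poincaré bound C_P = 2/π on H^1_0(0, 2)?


||u||_L² / ||u'||_L² = sqrt(14)/7 < C_P = 2/π.

u(x) = 3/2·x·(2 − x)^2, so u'(x) = 3*(x/2 - 1)*(3*x - 2).
u(x) = 3/2·x·(2 − x)^2 vanishes at x = 0 and x = 2, so u ∈ H^1_0(0, 2). Differentiate via the product rule and integrate the resulting polynomials term by term.
  ∫_0^2 u² dx = ∫_0^2 (9*x^6/4 - 18*x^5 + 54*x^4 - 72*x^3 + 36*x^2) dx. Term by term:
    ∫_0^2 9*x^6/4 dx = 288/7;  ∫_0^2 -18*x^5 dx = -192;  ∫_0^2 54*x^4 dx = 1728/5;
    ∫_0^2 -72*x^3 dx = -288;  ∫_0^2 36*x^2 dx = 96.
  Sum: 288/7 − 192 + 1728/5 − 288 + 96 = 96/35.
  ∫_0^2 (u')² dx = ∫_0^2 (81*x^4/4 - 108*x^3 + 198*x^2 - 144*x + 36) dx. Term by term:
    ∫_0^2 81*x^4/4 dx = 648/5;  ∫_0^2 -108*x^3 dx = -432;  ∫_0^2 198*x^2 dx = 528;
    ∫_0^2 -144*x dx = -288;  ∫_0^2 36 dx = 72.
  Sum: 648/5 − 432 + 528 − 288 + 72 = 48/5.
∫_0^2 u² dx = 96/35, so ||u||_L² = 4*sqrt(210)/35.
∫_0^2 (u')² dx = 48/5, so ||u'||_L² = 4*sqrt(15)/5.
Ratio ||u||_L² / ||u'||_L² = sqrt(14)/7.
Sharp Poincaré constant on H^1_0(0, 2) is C_P = L/π = 2/π, achieved by sin(π/2·x).
A polynomial bump cannot attain the sharp Poincaré constant (only the first sine eigenfunction does), so the ratio is strictly less than C_P, consistent with ||u||_L² ≤ C_P ||u'||_L².


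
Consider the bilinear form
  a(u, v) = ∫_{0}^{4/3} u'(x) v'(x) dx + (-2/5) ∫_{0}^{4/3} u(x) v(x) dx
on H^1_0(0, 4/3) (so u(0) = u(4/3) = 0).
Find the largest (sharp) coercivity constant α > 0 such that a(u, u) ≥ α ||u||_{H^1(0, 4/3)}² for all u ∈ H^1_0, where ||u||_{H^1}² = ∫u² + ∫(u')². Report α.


α = (-32 + 45*π^2)/(5*(16 + 9*π^2))

Coercivity of a(·,·) on H^1_0(0, 4/3) means a(u, u) ≥ α ||u||_{H^1}² for every u ∈ H^1_0.
The interval has length L = 4/3, and Poincaré/coercivity depend only on L. Here a(u, u) = ∫(u')² + (-2/5)·∫u².
Here c = -2/5 < 0 with |c| < (π/L)² = 9*π^2/16, so coercivity still holds. The condition a(u,u) ≥ α||u||_{H^1}² reads (1−α)∫(u')² ≥ (α−c)∫u². Any admissible α is ≤ 1 (rapidly oscillating u have ∫u²/∫(u')² → 0), and α = 1 would force 0 ≥ (1−c)∫u², impossible since c < 1; so 1−α > 0. By the sharp Poincaré inequality on H^1_0 of an interval of length L, ∫(u')² ≥ (π/L)²∫u² with equality for the first sine mode sin(π(x−x₀)/L) (x₀ the left endpoint), so the inequality holds for all u iff (1−α)(π/L)² ≥ α − c, i.e. α ≤ ((π/L)² + c)/((π/L)² + 1) = (1 + c(L/π)²)/(1 + (L/π)²). (Direct route, valid since c ≤ 0: Poincaré gives c∫u² ≥ c(L/π)²∫(u')², so a(u,u) ≥ (1 + c(L/π)²)∫(u')², while ||u||_{H^1}² ≤ (1 + (L/π)²)∫(u')²; dividing yields the same α.) With (π/L)² = 9*π^2/16 and c = -2/5, the largest admissible constant is α = ((π/L)² + c)/((π/L)² + 1).
Simplifying, α = (-32 + 45*π^2)/(5*(16 + 9*π^2)).


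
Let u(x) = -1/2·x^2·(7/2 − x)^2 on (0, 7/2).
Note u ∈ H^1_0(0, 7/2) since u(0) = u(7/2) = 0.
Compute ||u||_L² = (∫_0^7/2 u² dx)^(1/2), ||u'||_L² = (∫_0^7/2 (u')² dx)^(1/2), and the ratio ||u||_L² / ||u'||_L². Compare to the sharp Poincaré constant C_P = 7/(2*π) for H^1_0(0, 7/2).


||u||_L² / ||u'||_L² = 7*sqrt(3)/12 < C_P = 7/(2*π).

u(x) = -1/2·x^2·(7/2 − x)^2, so u'(x) = x*(-8*x^2 + 42*x - 49)/4.
u(x) = -1/2·x^2·(7/2 − x)^2 vanishes at x = 0 and x = 7/2, so u ∈ H^1_0(0, 7/2). Differentiate via the product rule and integrate the resulting polynomials term by term.
  ∫_0^7/2 u² dx = ∫_0^7/2 (x^8/4 - 7*x^7/2 + 147*x^6/8 - 343*x^5/8 + 2401*x^4/64) dx. Term by term:
    ∫_0^7/2 x^8/4 dx = 40353607/18432;  ∫_0^7/2 -7*x^7/2 dx = -40353607/4096;  ∫_0^7/2 147*x^6/8 dx = 17294403/1024;
    ∫_0^7/2 -343*x^5/8 dx = -40353607/3072;  ∫_0^7/2 2401*x^4/64 dx = 40353607/10240.
  Sum: 40353607/18432 − 40353607/4096 + 17294403/1024 − 40353607/3072 + 40353607/10240 = 5764801/184320.
  ∫_0^7/2 (u')² dx = ∫_0^7/2 (4*x^6 - 42*x^5 + 637*x^4/4 - 1029*x^3/4 + 2401*x^2/16) dx. Term by term:
    ∫_0^7/2 4*x^6 dx = 117649/32;  ∫_0^7/2 -42*x^5 dx = -823543/64;  ∫_0^7/2 637*x^4/4 dx = 10706059/640;
    ∫_0^7/2 -1029*x^3/4 dx = -2470629/256;  ∫_0^7/2 2401*x^2/16 dx = 823543/384.
  Sum: 117649/32 − 823543/64 + 10706059/640 − 2470629/256 + 823543/384 = 117649/3840.
∫_0^7/2 u² dx = 5764801/184320, so ||u||_L² = 2401*sqrt(5)/960.
∫_0^7/2 (u')² dx = 117649/3840, so ||u'||_L² = 343*sqrt(15)/240.
Ratio ||u||_L² / ||u'||_L² = 7*sqrt(3)/12.
Sharp Poincaré constant on H^1_0(0, 7/2) is C_P = L/π = 7/(2*π), achieved by sin(2*π/7·x).
A polynomial bump cannot attain the sharp Poincaré constant (only the first sine eigenfunction does), so the ratio is strictly less than C_P, consistent with ||u||_L² ≤ C_P ||u'||_L².


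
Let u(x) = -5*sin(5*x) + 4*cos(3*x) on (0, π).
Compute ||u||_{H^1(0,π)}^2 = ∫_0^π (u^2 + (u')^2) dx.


||u||_{H^1(0,π)}^2 = 405*π

u'(x) = -12*sin(3*x) - 25*cos(5*x).
Expand u² and (u')² and integrate term by term on (0, π), using: for integers n ≥ 1, ∫_0^π sin²(nx) dx = ∫_0^π cos²(nx) dx = π/2; for n ≠ n', ∫_0^π sin(nx)sin(n'x) dx = ∫_0^π cos(nx)cos(n'x) dx = 0; and by product-to-sum, ∫_0^π sin(nx)cos(n'x) dx = ½∫_0^π [sin((n+n')x) + sin((n−n')x)] dx, which is 0 when n+n' is even and 2n/(n²−n'²) when n+n' is odd (it need not vanish on (0, π)).
  u² squared terms: (-5)²·∫sin(5x)² dx = 25·π/2 = 25*π/2;  (4)²·∫cos(3x)² dx = 16·π/2 = 8*π.
  u² cross terms: 2·(-5)·(4)·∫sin(5x)·cos(3x) dx = -40·(0) = 0.
  So ∫_0^π u² dx = 25*π/2 + 8*π + 0 = 41*π/2.
  (u')² squared terms: (-25)²·∫cos(5x)² dx = 625·π/2 = 625*π/2;  (-12)²·∫sin(3x)² dx = 144·π/2 = 72*π.
  (u')² cross terms: 2·(-25)·(-12)·∫cos(5x)·sin(3x) dx = 600·(0) = 0.
  So ∫_0^π (u')² dx = 625*π/2 + 72*π + 0 = 769*π/2.
||u||_{H^1}^2 = (41*π/2) + (769*π/2) = 405*π.


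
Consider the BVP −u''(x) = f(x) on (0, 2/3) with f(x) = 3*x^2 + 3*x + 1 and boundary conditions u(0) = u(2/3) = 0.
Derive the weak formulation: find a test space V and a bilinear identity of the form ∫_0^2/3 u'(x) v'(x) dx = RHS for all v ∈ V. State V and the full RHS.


V = H^1_0(0, 2/3) (so v(0) = v(2/3) = 0); weak form: ∫_0^2/3 u'v' dx = ∫_0^2/3 (3*x^2 + 3*x + 1) v dx for all v ∈ V.

Multiply both sides by a test function v and integrate from 0 to 2/3:
  ∫_0^2/3 −u''(x) v(x) dx = ∫_0^2/3 f(x) v(x) dx.
Integrate the LHS by parts once:
  ∫_0^2/3 −u'' v dx = −[u'(x) v(x)]_0^2/3 + ∫_0^2/3 u'(x) v'(x) dx.
Thus ∫_0^2/3 u'(x) v'(x) dx = ∫_0^2/3 f(x) v(x) dx + [u'(x) v(x)]_0^2/3.
Choose V so that boundary terms are either known or forced to vanish.
u is Dirichlet: u(0) = u(2/3) = 0. Let V = H^1_0(0, 2/3); then v(0) = v(2/3) = 0, and [u' v]_0^2/3 = 0.
Weak formulation: find u (satisfying any essential BC) such that ∫_0^2/3 u'(x) v'(x) dx = ∫_0^2/3 f v dx for all v ∈ V.
Substituting f(x) = 3*x^2 + 3*x + 1, the right-hand side is ∫_0^2/3 (3*x^2 + 3*x + 1) v dx.


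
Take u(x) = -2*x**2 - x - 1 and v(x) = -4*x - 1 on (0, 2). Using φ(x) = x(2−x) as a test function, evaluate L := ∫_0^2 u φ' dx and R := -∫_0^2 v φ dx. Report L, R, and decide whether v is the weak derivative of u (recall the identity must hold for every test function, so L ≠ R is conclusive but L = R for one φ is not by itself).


LHS = 20/3, RHS = 20/3. Yes, v = u' weakly.

u(x) = -2*x**2 - x - 1, classical derivative u'(x) = -4*x - 1.
φ(x) = x(2−x), so φ'(x) = 2 - 2*x.
Note φ(0) = φ(2) = 0, so the boundary term u·φ vanishes.
LHS = ∫_0^2 u(x) φ'(x) dx = ∫_0^2 (4*x^3 - 2*x^2 - 2) dx. Term by term:
  ∫_0^2 4*x^3 dx = 16;  ∫_0^2 -2*x^2 dx = -16/3;  ∫_0^2 -2 dx = -4.
Sum: 16 − 16/3 − 4 = 20/3.
So LHS = 20/3.
∫_0^2 v(x) φ(x) dx = ∫_0^2 (4*x^3 - 7*x^2 - 2*x) dx. Term by term:
  ∫_0^2 4*x^3 dx = 16;  ∫_0^2 -7*x^2 dx = -56/3;  ∫_0^2 -2*x dx = -4.
Sum: 16 − 56/3 − 4 = -20/3.
So RHS = -∫_0^2 v(x) φ(x) dx = 20/3.
LHS = RHS, so the identity holds for this test φ.
Moreover u is smooth here and v(x) = u'(x) = -4*x - 1 pointwise, so the identity holds for every test function. Hence v is the weak derivative of u.


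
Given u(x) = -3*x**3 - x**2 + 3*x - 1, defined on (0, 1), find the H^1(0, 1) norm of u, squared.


||u||_{H^1}^2 = 423/35

The H^1 norm (squared) on an interval (0, L) is
  ||u||_{H^1}^2 = ∫_0^L u(x)^2 dx + ∫_0^L u'(x)^2 dx.
Compute u'(x) = -9*x**2 - 2*x + 3.
Then u(x)^2 = 9*x**6 + 6*x**5 - 17*x**4 + 11*x**2 - 6*x + 1 and u'(x)^2 = 81*x**4 + 36*x**3 - 50*x**2 - 12*x + 9.
Integrate each monomial from 0 to 1 using ∫_0^1 c·x^n dx = c·1^(n+1)/(n+1):
  ∫_0^1 u(x)^2 dx = ∫_0^1 (9*x^6 + 6*x^5 - 17*x^4 + 11*x^2 - 6*x + 1) dx. Term by term:
    ∫_0^1 9*x^6 dx = 9/7;  ∫_0^1 6*x^5 dx = 1;  ∫_0^1 -17*x^4 dx = -17/5;
    ∫_0^1 11*x^2 dx = 11/3;  ∫_0^1 -6*x dx = -3;  ∫_0^1 1 dx = 1.
  Sum: 9/7 + 1 − 17/5 + 11/3 − 3 + 1 = 58/105.
  ∫_0^1 u'(x)^2 dx = ∫_0^1 (81*x^4 + 36*x^3 - 50*x^2 - 12*x + 9) dx. Term by term:
    ∫_0^1 81*x^4 dx = 81/5;  ∫_0^1 36*x^3 dx = 9;  ∫_0^1 -50*x^2 dx = -50/3;
    ∫_0^1 -12*x dx = -6;  ∫_0^1 9 dx = 9.
  Sum: 81/5 + 9 − 50/3 − 6 + 9 = 173/15.
Adding: ||u||_{H^1}^2 = 58/105 + 173/15 = 423/35.
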